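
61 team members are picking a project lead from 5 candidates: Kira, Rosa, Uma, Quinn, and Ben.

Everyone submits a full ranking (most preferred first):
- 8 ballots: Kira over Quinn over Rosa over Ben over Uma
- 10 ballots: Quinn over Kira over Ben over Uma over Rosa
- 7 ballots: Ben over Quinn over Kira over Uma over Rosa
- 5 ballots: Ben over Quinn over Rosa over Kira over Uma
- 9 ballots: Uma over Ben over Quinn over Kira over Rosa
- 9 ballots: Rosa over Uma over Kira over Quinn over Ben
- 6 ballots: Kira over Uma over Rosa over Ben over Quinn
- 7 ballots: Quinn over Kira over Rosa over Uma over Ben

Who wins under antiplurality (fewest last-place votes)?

Last-place votes: Kira 0, Rosa 26, Uma 13, Quinn 6, Ben 16.

Kira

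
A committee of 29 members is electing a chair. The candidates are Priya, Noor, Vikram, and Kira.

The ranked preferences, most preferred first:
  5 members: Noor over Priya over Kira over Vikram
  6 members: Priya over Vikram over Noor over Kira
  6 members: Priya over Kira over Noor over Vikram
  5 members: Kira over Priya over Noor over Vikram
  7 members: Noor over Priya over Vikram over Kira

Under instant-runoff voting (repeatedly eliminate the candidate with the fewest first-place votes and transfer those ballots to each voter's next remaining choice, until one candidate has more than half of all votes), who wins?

Priya

Round 1: Priya 12, Noor 12, Vikram 0, Kira 5. Vikram eliminated.
Round 2: Priya 12, Noor 12, Kira 5. Kira eliminated.
Round 3: Priya 17, Noor 12. Priya has a majority (≥15).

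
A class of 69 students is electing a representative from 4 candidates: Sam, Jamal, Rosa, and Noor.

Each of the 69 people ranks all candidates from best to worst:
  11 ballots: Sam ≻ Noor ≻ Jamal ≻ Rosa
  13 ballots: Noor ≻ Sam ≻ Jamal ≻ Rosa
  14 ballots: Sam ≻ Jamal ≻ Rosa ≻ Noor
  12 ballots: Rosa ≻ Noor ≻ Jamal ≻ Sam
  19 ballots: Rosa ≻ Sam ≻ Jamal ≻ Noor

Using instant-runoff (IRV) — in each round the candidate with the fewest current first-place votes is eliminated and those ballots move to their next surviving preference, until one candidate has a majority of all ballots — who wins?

Sam

Round 1: Sam 25, Jamal 0, Rosa 31, Noor 13. Jamal eliminated.
Round 2: Sam 25, Rosa 31, Noor 13. Noor eliminated.
Round 3: Sam 38, Rosa 31. Sam has a majority (≥35).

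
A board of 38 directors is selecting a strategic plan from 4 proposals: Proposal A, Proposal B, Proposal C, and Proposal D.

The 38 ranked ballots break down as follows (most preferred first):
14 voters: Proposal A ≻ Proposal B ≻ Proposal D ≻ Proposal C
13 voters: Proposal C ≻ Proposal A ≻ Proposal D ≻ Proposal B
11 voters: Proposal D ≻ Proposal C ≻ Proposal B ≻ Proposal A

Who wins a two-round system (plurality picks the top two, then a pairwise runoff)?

Round 1 first-place votes: Proposal A 14, Proposal B 0, Proposal C 13, Proposal D 11. Proposal A and Proposal C advance.
Runoff: Proposal A is ranked above Proposal C on 14 ballots, Proposal C above Proposal A on 24.

Proposal C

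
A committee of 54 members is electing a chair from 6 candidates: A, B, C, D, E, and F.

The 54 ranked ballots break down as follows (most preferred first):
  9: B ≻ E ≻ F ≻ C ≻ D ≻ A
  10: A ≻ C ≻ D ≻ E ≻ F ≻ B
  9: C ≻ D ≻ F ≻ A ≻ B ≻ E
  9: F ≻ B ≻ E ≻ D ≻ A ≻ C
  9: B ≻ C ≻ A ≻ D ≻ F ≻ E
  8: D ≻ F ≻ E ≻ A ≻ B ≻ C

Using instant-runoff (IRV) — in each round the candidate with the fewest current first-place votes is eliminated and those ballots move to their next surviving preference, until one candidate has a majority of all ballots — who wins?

Round 1: A 10, B 18, C 9, D 8, E 0, F 9. E eliminated.
Round 2: A 10, B 18, C 9, D 8, F 9. D eliminated.
Round 3: A 10, B 18, C 9, F 17. C eliminated.
Round 4: A 10, B 18, F 26. A eliminated.
Round 5: B 18, F 36. F has a majority (≥28).

F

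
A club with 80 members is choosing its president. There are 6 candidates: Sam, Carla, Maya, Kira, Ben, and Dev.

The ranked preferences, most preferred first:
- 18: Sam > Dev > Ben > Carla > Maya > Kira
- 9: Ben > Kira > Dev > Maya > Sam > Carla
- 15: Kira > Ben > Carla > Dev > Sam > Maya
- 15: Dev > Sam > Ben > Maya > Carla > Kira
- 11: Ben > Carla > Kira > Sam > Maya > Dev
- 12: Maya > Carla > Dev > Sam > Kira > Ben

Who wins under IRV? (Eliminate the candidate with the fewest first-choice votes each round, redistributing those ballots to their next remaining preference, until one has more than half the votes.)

Dev

Round 1: Sam 18, Carla 0, Maya 12, Kira 15, Ben 20, Dev 15. Carla eliminated.
Round 2: Sam 18, Maya 12, Kira 15, Ben 20, Dev 15. Maya eliminated.
Round 3: Sam 18, Kira 15, Ben 20, Dev 27. Kira eliminated.
Round 4: Sam 18, Ben 35, Dev 27. Sam eliminated.
Round 5: Ben 35, Dev 45. Dev has a majority (≥41).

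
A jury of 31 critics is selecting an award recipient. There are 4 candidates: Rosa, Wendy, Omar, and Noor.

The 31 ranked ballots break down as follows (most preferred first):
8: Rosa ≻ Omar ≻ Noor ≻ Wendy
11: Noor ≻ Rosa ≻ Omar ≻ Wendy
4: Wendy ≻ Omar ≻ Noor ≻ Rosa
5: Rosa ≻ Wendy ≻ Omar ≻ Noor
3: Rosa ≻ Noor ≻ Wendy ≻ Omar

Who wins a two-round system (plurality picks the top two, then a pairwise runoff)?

Rosa

Round 1 first-place votes: Rosa 16, Wendy 4, Omar 0, Noor 11. Rosa and Noor advance.
Runoff: Rosa is ranked above Noor on 16 ballots, Noor above Rosa on 15.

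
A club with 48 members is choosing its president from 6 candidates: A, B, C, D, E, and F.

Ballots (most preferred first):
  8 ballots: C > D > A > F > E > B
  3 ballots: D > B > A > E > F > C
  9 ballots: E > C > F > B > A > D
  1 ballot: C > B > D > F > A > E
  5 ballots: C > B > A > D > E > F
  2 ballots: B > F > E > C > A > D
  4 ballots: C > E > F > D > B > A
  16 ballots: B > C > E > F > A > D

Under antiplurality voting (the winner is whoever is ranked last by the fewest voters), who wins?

Last-place votes: A 4, B 8, C 3, D 27, E 1, F 5.

E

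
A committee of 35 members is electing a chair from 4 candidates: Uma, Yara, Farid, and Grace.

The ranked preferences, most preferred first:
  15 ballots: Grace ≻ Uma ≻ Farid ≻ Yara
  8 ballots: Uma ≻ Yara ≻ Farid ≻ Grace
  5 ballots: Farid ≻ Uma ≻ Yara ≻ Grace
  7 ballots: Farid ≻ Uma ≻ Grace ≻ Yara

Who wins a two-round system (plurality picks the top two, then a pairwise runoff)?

Round 1 first-place votes: Uma 8, Yara 0, Farid 12, Grace 15. Grace and Farid advance.
Runoff: Grace is ranked above Farid on 15 ballots, Farid above Grace on 20.

Farid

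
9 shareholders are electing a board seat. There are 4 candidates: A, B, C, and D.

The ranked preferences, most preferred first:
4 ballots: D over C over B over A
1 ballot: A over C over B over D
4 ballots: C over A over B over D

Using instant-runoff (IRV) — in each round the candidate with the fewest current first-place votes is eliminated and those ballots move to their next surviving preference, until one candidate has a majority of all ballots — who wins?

C

Round 1: A 1, B 0, C 4, D 4. B eliminated.
Round 2: A 1, C 4, D 4. A eliminated.
Round 3: C 5, D 4. C has a majority (≥5).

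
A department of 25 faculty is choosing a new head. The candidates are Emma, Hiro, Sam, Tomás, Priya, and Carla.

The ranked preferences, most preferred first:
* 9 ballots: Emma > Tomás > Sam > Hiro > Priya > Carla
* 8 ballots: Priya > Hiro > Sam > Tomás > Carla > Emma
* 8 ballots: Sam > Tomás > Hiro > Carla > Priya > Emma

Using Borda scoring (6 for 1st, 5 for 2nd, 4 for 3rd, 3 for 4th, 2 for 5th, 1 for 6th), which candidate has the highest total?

Emma: 9×6 + 8×1 + 8×1 = 70
Hiro: 9×3 + 8×5 + 8×4 = 99
Sam: 9×4 + 8×4 + 8×6 = 116
Tomás: 9×5 + 8×3 + 8×5 = 109
Priya: 9×2 + 8×6 + 8×2 = 82
Carla: 9×1 + 8×2 + 8×3 = 49

Sam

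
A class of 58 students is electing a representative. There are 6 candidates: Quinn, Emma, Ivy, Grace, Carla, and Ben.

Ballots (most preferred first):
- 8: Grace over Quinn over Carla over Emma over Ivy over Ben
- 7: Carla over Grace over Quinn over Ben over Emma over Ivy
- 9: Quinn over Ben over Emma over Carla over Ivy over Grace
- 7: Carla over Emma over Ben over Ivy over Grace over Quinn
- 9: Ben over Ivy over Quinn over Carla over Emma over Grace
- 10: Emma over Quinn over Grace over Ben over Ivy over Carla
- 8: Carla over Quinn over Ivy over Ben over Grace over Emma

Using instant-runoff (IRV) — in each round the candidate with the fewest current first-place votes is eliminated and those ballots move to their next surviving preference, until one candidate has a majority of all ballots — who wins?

Quinn

Round 1: Quinn 9, Emma 10, Ivy 0, Grace 8, Carla 22, Ben 9. Ivy eliminated.
Round 2: Quinn 9, Emma 10, Grace 8, Carla 22, Ben 9. Grace eliminated.
Round 3: Quinn 17, Emma 10, Carla 22, Ben 9. Ben eliminated.
Round 4: Quinn 26, Emma 10, Carla 22. Emma eliminated.
Round 5: Quinn 36, Carla 22. Quinn has a majority (≥30).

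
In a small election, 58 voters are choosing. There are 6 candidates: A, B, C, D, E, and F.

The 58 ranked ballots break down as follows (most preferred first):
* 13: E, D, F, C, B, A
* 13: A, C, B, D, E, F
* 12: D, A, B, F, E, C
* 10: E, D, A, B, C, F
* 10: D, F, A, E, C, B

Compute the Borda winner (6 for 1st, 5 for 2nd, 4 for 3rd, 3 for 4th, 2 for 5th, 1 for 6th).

A: 13×1 + 13×6 + 12×5 + 10×4 + 10×4 = 231
B: 13×2 + 13×4 + 12×4 + 10×3 + 10×1 = 166
C: 13×3 + 13×5 + 12×1 + 10×2 + 10×2 = 156
D: 13×5 + 13×3 + 12×6 + 10×5 + 10×6 = 286
E: 13×6 + 13×2 + 12×2 + 10×6 + 10×3 = 218
F: 13×4 + 13×1 + 12×3 + 10×1 + 10×5 = 161

D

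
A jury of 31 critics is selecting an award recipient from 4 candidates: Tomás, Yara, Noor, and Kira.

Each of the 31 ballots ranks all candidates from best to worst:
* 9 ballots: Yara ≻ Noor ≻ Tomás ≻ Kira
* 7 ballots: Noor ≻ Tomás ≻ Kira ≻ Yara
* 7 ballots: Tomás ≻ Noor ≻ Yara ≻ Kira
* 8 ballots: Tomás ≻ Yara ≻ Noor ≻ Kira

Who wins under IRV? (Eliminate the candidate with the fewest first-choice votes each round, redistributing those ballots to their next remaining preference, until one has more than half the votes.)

Round 1: Tomás 15, Yara 9, Noor 7, Kira 0. Kira eliminated.
Round 2: Tomás 15, Yara 9, Noor 7. Noor eliminated.
Round 3: Tomás 22, Yara 9. Tomás has a majority (≥16).

Tomás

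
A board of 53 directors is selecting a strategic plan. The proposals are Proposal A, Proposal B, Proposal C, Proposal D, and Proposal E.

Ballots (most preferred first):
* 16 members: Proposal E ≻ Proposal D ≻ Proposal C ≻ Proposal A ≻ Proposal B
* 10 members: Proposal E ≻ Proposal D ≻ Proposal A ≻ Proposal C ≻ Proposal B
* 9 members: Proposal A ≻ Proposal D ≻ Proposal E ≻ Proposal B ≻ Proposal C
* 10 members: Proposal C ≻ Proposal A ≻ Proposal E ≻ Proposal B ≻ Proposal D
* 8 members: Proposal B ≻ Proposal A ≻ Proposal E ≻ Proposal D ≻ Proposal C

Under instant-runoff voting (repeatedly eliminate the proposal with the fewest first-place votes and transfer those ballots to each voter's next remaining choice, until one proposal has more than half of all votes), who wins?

Proposal A

Round 1: Proposal A 9, Proposal B 8, Proposal C 10, Proposal D 0, Proposal E 26. Proposal D eliminated.
Round 2: Proposal A 9, Proposal B 8, Proposal C 10, Proposal E 26. Proposal B eliminated.
Round 3: Proposal A 17, Proposal C 10, Proposal E 26. Proposal C eliminated.
Round 4: Proposal A 27, Proposal E 26. Proposal A has a majority (≥27).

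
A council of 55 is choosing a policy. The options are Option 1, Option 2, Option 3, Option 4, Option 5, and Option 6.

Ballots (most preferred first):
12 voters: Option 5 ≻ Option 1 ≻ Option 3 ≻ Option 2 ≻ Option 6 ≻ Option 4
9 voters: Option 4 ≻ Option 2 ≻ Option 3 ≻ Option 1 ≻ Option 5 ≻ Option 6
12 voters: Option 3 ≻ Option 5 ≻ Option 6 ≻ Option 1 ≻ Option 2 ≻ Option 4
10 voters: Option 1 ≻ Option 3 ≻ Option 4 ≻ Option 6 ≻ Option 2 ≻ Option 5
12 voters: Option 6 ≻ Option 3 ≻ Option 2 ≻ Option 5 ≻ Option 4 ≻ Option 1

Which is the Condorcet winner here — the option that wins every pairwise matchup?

Option 3

Option 3 vs Option 1: 33–22
Option 3 vs Option 2: 46–9
Option 3 vs Option 4: 46–9
Option 3 vs Option 5: 43–12
Option 3 vs Option 6: 43–12
Option 3 beats every other option.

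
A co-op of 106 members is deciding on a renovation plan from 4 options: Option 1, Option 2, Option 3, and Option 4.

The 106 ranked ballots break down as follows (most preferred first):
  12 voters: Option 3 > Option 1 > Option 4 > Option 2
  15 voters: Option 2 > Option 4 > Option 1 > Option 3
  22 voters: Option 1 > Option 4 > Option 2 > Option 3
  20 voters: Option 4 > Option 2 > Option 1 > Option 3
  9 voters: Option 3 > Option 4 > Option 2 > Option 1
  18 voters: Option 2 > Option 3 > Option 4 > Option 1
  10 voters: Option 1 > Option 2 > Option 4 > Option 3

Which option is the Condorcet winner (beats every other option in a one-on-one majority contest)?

Option 4 vs Option 1: 62–44
Option 4 vs Option 2: 63–43
Option 4 vs Option 3: 67–39
Option 4 beats every other option.

Option 4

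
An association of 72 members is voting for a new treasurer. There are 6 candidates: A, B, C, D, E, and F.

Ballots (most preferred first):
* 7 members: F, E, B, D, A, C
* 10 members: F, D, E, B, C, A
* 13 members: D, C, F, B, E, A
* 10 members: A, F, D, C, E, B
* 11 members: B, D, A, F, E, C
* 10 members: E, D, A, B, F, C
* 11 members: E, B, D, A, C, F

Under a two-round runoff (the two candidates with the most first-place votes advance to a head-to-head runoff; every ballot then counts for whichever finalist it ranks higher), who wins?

F

Round 1 first-place votes: A 10, B 11, C 0, D 13, E 21, F 17. E and F advance.
Runoff: E is ranked above F on 21 ballots, F above E on 51.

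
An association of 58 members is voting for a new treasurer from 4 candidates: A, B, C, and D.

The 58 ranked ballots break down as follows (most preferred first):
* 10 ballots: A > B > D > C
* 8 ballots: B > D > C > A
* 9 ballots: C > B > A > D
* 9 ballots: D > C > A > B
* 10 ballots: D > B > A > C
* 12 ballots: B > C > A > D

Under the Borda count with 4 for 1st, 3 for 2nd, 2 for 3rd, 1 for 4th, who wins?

A: 10×4 + 8×1 + 9×2 + 9×2 + 10×2 + 12×2 = 128
B: 10×3 + 8×4 + 9×3 + 9×1 + 10×3 + 12×4 = 176
C: 10×1 + 8×2 + 9×4 + 9×3 + 10×1 + 12×3 = 135
D: 10×2 + 8×3 + 9×1 + 9×4 + 10×4 + 12×1 = 141

B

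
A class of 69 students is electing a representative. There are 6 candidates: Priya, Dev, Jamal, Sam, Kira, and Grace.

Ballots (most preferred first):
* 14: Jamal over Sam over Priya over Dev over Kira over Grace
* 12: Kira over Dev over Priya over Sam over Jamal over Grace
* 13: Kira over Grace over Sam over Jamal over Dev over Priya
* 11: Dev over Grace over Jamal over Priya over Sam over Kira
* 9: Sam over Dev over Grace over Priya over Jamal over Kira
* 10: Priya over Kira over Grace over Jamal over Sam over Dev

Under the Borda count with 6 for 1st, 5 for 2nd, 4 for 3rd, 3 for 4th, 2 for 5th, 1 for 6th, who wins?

Priya: 14×4 + 12×4 + 13×1 + 11×3 + 9×3 + 10×6 = 237
Dev: 14×3 + 12×5 + 13×2 + 11×6 + 9×5 + 10×1 = 249
Jamal: 14×6 + 12×2 + 13×3 + 11×4 + 9×2 + 10×3 = 239
Sam: 14×5 + 12×3 + 13×4 + 11×2 + 9×6 + 10×2 = 254
Kira: 14×2 + 12×6 + 13×6 + 11×1 + 9×1 + 10×5 = 248
Grace: 14×1 + 12×1 + 13×5 + 11×5 + 9×4 + 10×4 = 222

Sam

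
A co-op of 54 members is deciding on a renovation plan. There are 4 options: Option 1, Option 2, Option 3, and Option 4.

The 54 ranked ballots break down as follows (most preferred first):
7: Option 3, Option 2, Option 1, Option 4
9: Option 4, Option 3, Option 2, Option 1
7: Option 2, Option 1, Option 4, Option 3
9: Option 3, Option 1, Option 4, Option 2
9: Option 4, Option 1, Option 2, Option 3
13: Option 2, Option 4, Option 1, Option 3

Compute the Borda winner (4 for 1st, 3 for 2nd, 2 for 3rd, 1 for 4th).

Option 4

Option 1: 7×2 + 9×1 + 7×3 + 9×3 + 9×3 + 13×2 = 124
Option 2: 7×3 + 9×2 + 7×4 + 9×1 + 9×2 + 13×4 = 146
Option 3: 7×4 + 9×3 + 7×1 + 9×4 + 9×1 + 13×1 = 120
Option 4: 7×1 + 9×4 + 7×2 + 9×2 + 9×4 + 13×3 = 150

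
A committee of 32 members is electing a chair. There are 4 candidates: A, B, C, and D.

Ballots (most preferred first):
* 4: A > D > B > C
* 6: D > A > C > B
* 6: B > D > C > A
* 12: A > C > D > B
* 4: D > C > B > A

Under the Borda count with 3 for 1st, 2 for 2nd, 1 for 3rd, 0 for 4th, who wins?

A: 4×3 + 6×2 + 6×0 + 12×3 + 4×0 = 60
B: 4×1 + 6×0 + 6×3 + 12×0 + 4×1 = 26
C: 4×0 + 6×1 + 6×1 + 12×2 + 4×2 = 44
D: 4×2 + 6×3 + 6×2 + 12×1 + 4×3 = 62

D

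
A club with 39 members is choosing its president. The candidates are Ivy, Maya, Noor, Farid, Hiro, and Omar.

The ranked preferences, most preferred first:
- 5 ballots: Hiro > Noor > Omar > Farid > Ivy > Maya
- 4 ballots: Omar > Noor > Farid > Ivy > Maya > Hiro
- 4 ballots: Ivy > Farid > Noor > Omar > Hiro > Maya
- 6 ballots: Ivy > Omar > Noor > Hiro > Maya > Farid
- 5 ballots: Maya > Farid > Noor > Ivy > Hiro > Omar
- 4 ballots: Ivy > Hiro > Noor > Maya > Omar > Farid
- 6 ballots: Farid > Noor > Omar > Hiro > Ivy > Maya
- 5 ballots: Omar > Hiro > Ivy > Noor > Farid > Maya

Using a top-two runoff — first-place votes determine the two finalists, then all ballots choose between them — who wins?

Round 1 first-place votes: Ivy 14, Maya 5, Noor 0, Farid 6, Hiro 5, Omar 9. Ivy and Omar advance.
Runoff: Ivy is ranked above Omar on 19 ballots, Omar above Ivy on 20.

Omar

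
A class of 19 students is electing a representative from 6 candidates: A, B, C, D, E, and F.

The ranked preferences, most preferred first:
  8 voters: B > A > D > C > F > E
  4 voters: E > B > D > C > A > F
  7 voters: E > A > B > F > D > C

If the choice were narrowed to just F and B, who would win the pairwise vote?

F is ranked above B on 0 ballots; B above F on 19.

B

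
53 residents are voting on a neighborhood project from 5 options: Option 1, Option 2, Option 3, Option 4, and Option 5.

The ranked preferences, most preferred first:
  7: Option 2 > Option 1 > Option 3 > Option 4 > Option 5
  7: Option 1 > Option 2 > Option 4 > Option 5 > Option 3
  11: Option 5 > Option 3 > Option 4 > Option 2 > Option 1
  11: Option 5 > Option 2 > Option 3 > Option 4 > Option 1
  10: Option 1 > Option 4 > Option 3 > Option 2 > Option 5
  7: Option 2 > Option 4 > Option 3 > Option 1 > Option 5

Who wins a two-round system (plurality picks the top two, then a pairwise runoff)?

Round 1 first-place votes: Option 1 17, Option 2 14, Option 3 0, Option 4 0, Option 5 22. Option 5 and Option 1 advance.
Runoff: Option 5 is ranked above Option 1 on 22 ballots, Option 1 above Option 5 on 31.

Option 1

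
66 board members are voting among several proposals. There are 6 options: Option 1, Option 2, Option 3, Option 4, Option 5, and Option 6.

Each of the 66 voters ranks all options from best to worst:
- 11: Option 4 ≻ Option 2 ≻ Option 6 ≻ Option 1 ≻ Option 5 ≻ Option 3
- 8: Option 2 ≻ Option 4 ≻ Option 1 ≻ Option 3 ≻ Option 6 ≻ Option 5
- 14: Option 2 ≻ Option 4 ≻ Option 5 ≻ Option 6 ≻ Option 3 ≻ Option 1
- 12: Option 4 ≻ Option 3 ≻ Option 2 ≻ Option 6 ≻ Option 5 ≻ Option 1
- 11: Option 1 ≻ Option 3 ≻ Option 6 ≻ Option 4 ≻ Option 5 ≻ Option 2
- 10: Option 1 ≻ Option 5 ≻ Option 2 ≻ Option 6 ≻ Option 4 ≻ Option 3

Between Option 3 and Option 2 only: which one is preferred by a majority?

Option 2

Option 3 is ranked above Option 2 on 23 ballots; Option 2 above Option 3 on 43.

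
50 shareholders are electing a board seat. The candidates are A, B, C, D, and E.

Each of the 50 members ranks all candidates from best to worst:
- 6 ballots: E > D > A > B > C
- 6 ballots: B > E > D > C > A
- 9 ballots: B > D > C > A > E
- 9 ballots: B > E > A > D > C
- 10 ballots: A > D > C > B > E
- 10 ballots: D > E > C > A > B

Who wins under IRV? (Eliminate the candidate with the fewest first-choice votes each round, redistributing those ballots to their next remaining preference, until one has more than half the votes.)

Round 1: A 10, B 24, C 0, D 10, E 6. C eliminated.
Round 2: A 10, B 24, D 10, E 6. E eliminated.
Round 3: A 10, B 24, D 16. A eliminated.
Round 4: B 24, D 26. D has a majority (≥26).

D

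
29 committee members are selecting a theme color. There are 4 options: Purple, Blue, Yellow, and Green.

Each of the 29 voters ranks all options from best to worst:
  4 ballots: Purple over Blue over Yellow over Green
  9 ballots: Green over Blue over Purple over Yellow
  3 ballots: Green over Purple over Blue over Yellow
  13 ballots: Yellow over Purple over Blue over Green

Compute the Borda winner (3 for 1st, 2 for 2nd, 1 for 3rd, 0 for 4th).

Purple: 4×3 + 9×1 + 3×2 + 13×2 = 53
Blue: 4×2 + 9×2 + 3×1 + 13×1 = 42
Yellow: 4×1 + 9×0 + 3×0 + 13×3 = 43
Green: 4×0 + 9×3 + 3×3 + 13×0 = 36

Purple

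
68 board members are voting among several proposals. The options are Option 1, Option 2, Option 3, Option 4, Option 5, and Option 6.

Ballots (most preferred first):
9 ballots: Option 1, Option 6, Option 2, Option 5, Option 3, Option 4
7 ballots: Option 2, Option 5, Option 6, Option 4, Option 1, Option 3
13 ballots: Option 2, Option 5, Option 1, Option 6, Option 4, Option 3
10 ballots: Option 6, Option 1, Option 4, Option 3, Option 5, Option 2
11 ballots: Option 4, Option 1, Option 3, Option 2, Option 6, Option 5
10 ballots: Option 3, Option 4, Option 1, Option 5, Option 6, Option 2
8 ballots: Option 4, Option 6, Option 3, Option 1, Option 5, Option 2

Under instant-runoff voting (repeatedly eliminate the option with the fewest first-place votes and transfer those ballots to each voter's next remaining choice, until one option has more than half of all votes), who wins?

Round 1: Option 1 9, Option 2 20, Option 3 10, Option 4 19, Option 5 0, Option 6 10. Option 5 eliminated.
Round 2: Option 1 9, Option 2 20, Option 3 10, Option 4 19, Option 6 10. Option 1 eliminated.
Round 3: Option 2 20, Option 3 10, Option 4 19, Option 6 19. Option 3 eliminated.
Round 4: Option 2 20, Option 4 29, Option 6 19. Option 6 eliminated.
Round 5: Option 2 29, Option 4 39. Option 4 has a majority (≥35).

Option 4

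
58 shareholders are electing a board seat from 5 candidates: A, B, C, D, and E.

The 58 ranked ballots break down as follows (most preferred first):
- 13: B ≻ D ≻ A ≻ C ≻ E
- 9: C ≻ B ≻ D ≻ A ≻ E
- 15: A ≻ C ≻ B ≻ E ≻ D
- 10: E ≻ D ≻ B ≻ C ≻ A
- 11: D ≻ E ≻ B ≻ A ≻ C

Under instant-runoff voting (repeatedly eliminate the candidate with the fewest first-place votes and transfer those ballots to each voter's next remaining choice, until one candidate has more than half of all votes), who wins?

B

Round 1: A 15, B 13, C 9, D 11, E 10. C eliminated.
Round 2: A 15, B 22, D 11, E 10. E eliminated.
Round 3: A 15, B 22, D 21. A eliminated.
Round 4: B 37, D 21. B has a majority (≥30).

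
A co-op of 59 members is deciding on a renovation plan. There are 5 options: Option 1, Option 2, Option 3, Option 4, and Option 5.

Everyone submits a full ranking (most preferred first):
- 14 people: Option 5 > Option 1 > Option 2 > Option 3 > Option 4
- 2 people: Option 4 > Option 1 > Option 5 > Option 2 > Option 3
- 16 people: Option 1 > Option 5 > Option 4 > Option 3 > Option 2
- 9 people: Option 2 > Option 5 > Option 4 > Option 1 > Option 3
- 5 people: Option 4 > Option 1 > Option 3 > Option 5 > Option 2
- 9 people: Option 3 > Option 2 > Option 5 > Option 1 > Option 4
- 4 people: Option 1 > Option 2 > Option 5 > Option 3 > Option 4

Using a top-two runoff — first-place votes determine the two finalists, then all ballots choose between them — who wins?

Round 1 first-place votes: Option 1 20, Option 2 9, Option 3 9, Option 4 7, Option 5 14. Option 1 and Option 5 advance.
Runoff: Option 1 is ranked above Option 5 on 27 ballots, Option 5 above Option 1 on 32.

Option 5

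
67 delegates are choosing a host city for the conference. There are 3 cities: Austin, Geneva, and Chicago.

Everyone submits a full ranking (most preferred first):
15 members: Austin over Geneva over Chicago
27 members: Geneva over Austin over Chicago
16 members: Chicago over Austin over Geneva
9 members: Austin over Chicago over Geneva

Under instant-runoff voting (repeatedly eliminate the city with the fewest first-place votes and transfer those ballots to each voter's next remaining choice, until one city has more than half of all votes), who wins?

Austin

Round 1: Austin 24, Geneva 27, Chicago 16. Chicago eliminated.
Round 2: Austin 40, Geneva 27. Austin has a majority (≥34).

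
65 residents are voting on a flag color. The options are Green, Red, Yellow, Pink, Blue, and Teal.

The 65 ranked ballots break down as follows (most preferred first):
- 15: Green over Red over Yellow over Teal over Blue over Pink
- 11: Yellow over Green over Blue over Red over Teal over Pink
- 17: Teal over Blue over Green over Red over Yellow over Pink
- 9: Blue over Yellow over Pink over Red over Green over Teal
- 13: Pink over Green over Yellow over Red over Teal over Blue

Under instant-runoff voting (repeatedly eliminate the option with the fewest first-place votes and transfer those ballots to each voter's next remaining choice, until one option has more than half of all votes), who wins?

Round 1: Green 15, Red 0, Yellow 11, Pink 13, Blue 9, Teal 17. Red eliminated.
Round 2: Green 15, Yellow 11, Pink 13, Blue 9, Teal 17. Blue eliminated.
Round 3: Green 15, Yellow 20, Pink 13, Teal 17. Pink eliminated.
Round 4: Green 28, Yellow 20, Teal 17. Teal eliminated.
Round 5: Green 45, Yellow 20. Green has a majority (≥33).

Green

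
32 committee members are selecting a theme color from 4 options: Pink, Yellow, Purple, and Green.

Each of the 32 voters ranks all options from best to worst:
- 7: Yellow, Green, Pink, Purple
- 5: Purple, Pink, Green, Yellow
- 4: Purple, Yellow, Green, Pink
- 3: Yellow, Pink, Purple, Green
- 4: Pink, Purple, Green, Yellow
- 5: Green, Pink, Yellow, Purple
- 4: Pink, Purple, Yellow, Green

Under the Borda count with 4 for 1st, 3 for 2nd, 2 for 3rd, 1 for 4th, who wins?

Pink: 7×2 + 5×3 + 4×1 + 3×3 + 4×4 + 5×3 + 4×4 = 89
Yellow: 7×4 + 5×1 + 4×3 + 3×4 + 4×1 + 5×2 + 4×2 = 79
Purple: 7×1 + 5×4 + 4×4 + 3×2 + 4×3 + 5×1 + 4×3 = 78
Green: 7×3 + 5×2 + 4×2 + 3×1 + 4×2 + 5×4 + 4×1 = 74

Pink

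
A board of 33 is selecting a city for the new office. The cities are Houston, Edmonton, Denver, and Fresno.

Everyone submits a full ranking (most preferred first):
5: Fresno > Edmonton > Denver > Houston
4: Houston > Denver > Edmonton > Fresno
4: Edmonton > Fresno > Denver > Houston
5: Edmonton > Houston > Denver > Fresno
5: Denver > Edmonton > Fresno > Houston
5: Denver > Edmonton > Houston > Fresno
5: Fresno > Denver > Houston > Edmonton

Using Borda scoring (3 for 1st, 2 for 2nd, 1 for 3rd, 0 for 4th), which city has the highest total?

Denver

Houston: 5×0 + 4×3 + 4×0 + 5×2 + 5×0 + 5×1 + 5×1 = 32
Edmonton: 5×2 + 4×1 + 4×3 + 5×3 + 5×2 + 5×2 + 5×0 = 61
Denver: 5×1 + 4×2 + 4×1 + 5×1 + 5×3 + 5×3 + 5×2 = 62
Fresno: 5×3 + 4×0 + 4×2 + 5×0 + 5×1 + 5×0 + 5×3 = 43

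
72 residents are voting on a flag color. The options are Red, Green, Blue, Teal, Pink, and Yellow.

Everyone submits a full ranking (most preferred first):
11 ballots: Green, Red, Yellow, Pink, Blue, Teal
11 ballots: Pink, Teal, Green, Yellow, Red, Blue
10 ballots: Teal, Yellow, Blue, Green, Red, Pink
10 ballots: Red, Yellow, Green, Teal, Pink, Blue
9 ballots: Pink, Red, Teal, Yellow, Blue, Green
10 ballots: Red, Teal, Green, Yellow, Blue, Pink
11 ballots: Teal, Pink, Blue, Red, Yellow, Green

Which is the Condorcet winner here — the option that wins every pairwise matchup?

Red

Red vs Green: 40–32
Red vs Blue: 51–21
Red vs Teal: 40–32
Red vs Pink: 41–31
Red vs Yellow: 51–21
Red beats every other option.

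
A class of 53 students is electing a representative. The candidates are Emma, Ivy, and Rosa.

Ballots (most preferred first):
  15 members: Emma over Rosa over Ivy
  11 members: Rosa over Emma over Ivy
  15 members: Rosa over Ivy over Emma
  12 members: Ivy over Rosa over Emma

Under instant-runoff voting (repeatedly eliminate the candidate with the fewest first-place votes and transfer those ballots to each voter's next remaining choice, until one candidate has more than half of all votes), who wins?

Rosa

Round 1: Emma 15, Ivy 12, Rosa 26. Ivy eliminated.
Round 2: Emma 15, Rosa 38. Rosa has a majority (≥27).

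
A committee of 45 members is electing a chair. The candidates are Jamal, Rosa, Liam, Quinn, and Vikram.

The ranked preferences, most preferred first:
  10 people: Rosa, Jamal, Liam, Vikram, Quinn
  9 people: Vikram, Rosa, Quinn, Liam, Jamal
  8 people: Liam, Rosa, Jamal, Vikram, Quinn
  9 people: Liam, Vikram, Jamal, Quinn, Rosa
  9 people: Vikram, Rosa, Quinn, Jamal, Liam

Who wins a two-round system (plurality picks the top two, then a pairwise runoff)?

Round 1 first-place votes: Jamal 0, Rosa 10, Liam 17, Quinn 0, Vikram 18. Vikram and Liam advance.
Runoff: Vikram is ranked above Liam on 18 ballots, Liam above Vikram on 27.

Liam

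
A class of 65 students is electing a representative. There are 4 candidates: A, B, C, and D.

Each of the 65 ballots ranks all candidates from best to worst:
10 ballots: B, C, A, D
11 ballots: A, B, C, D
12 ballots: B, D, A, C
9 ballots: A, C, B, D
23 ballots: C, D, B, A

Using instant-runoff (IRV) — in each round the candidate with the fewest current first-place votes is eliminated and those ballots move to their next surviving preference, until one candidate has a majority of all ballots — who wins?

B

Round 1: A 20, B 22, C 23, D 0. D eliminated.
Round 2: A 20, B 22, C 23. A eliminated.
Round 3: B 33, C 32. B has a majority (≥33).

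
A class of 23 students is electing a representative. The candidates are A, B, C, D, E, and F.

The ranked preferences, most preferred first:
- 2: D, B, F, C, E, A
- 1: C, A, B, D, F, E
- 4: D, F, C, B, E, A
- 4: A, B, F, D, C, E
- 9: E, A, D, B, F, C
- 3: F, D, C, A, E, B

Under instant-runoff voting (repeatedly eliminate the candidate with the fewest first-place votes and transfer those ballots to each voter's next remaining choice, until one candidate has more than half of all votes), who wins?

D

Round 1: A 4, B 0, C 1, D 6, E 9, F 3. B eliminated.
Round 2: A 4, C 1, D 6, E 9, F 3. C eliminated.
Round 3: A 5, D 6, E 9, F 3. F eliminated.
Round 4: A 5, D 9, E 9. A eliminated.
Round 5: D 14, E 9. D has a majority (≥12).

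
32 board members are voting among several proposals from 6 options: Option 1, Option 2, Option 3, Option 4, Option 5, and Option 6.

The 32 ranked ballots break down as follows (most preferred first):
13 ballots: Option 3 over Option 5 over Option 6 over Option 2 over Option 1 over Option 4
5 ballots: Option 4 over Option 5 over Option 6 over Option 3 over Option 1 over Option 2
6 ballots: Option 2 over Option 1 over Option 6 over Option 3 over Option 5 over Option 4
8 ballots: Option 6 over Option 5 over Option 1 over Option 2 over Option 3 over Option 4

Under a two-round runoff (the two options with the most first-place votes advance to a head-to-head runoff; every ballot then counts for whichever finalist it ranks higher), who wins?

Option 6

Round 1 first-place votes: Option 1 0, Option 2 6, Option 3 13, Option 4 5, Option 5 0, Option 6 8. Option 3 and Option 6 advance.
Runoff: Option 3 is ranked above Option 6 on 13 ballots, Option 6 above Option 3 on 19.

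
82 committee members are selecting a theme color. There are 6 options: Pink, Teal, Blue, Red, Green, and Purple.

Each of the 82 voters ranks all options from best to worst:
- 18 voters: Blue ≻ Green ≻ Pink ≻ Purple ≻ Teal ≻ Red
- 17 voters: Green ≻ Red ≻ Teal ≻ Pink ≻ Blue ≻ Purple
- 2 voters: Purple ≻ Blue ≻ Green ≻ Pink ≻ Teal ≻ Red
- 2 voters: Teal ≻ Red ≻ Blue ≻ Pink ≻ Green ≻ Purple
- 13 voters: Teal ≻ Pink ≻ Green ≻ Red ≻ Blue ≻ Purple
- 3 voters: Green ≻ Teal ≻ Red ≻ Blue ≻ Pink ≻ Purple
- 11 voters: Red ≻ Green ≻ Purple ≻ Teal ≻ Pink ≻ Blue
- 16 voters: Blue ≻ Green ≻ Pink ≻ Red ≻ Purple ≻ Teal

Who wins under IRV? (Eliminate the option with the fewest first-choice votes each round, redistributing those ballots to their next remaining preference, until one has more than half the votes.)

Green

Round 1: Pink 0, Teal 15, Blue 34, Red 11, Green 20, Purple 2. Pink eliminated.
Round 2: Teal 15, Blue 34, Red 11, Green 20, Purple 2. Purple eliminated.
Round 3: Teal 15, Blue 36, Red 11, Green 20. Red eliminated.
Round 4: Teal 15, Blue 36, Green 31. Teal eliminated.
Round 5: Blue 38, Green 44. Green has a majority (≥42).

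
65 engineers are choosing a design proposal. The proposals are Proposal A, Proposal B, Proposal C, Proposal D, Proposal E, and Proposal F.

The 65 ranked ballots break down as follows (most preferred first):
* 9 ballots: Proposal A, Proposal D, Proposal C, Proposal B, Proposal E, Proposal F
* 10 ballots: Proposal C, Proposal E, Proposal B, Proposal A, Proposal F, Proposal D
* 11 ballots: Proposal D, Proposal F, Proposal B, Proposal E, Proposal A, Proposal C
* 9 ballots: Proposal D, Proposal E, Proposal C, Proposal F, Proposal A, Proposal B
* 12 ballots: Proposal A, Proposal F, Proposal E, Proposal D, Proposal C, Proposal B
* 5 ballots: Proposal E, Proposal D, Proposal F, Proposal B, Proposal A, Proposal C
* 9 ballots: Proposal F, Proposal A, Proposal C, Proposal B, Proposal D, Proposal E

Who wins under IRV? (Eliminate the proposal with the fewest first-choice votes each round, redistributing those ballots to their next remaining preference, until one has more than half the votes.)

Proposal A

Round 1: Proposal A 21, Proposal B 0, Proposal C 10, Proposal D 20, Proposal E 5, Proposal F 9. Proposal B eliminated.
Round 2: Proposal A 21, Proposal C 10, Proposal D 20, Proposal E 5, Proposal F 9. Proposal E eliminated.
Round 3: Proposal A 21, Proposal C 10, Proposal D 25, Proposal F 9. Proposal F eliminated.
Round 4: Proposal A 30, Proposal C 10, Proposal D 25. Proposal C eliminated.
Round 5: Proposal A 40, Proposal D 25. Proposal A has a majority (≥33).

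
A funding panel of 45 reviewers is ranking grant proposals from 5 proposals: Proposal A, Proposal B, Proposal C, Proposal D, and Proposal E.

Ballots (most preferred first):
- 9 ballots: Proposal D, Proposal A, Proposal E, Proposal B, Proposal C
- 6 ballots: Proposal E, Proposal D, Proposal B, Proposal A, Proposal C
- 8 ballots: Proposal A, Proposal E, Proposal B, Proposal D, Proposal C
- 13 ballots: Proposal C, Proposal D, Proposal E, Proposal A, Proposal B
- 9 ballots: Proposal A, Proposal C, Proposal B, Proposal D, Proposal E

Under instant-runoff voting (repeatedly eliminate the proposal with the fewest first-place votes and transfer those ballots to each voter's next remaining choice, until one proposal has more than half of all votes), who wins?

Proposal D

Round 1: Proposal A 17, Proposal B 0, Proposal C 13, Proposal D 9, Proposal E 6. Proposal B eliminated.
Round 2: Proposal A 17, Proposal C 13, Proposal D 9, Proposal E 6. Proposal E eliminated.
Round 3: Proposal A 17, Proposal C 13, Proposal D 15. Proposal C eliminated.
Round 4: Proposal A 17, Proposal D 28. Proposal D has a majority (≥23).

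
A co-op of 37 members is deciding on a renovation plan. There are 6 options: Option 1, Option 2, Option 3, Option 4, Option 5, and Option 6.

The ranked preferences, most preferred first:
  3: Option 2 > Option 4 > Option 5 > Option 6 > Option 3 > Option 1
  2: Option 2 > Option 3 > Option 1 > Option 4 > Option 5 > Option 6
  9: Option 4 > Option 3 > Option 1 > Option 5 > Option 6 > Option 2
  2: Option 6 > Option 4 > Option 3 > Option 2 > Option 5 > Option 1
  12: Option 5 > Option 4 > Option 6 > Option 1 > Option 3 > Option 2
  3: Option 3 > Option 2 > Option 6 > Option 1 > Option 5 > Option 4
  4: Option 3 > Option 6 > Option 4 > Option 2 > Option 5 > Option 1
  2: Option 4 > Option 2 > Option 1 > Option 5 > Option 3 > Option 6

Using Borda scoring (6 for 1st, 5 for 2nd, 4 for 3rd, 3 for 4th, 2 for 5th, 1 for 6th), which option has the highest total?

Option 4

Option 1: 3×1 + 2×4 + 9×4 + 2×1 + 12×3 + 3×3 + 4×1 + 2×4 = 106
Option 2: 3×6 + 2×6 + 9×1 + 2×3 + 12×1 + 3×5 + 4×3 + 2×5 = 94
Option 3: 3×2 + 2×5 + 9×5 + 2×4 + 12×2 + 3×6 + 4×6 + 2×2 = 139
Option 4: 3×5 + 2×3 + 9×6 + 2×5 + 12×5 + 3×1 + 4×4 + 2×6 = 176
Option 5: 3×4 + 2×2 + 9×3 + 2×2 + 12×6 + 3×2 + 4×2 + 2×3 = 139
Option 6: 3×3 + 2×1 + 9×2 + 2×6 + 12×4 + 3×4 + 4×5 + 2×1 = 123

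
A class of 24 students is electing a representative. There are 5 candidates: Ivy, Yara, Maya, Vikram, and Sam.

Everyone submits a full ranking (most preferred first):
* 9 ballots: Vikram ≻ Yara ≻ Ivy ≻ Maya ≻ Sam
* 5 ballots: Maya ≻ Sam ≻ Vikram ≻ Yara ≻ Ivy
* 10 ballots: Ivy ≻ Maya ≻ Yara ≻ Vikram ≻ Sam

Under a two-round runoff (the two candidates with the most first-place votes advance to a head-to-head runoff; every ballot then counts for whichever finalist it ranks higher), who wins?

Vikram

Round 1 first-place votes: Ivy 10, Yara 0, Maya 5, Vikram 9, Sam 0. Ivy and Vikram advance.
Runoff: Ivy is ranked above Vikram on 10 ballots, Vikram above Ivy on 14.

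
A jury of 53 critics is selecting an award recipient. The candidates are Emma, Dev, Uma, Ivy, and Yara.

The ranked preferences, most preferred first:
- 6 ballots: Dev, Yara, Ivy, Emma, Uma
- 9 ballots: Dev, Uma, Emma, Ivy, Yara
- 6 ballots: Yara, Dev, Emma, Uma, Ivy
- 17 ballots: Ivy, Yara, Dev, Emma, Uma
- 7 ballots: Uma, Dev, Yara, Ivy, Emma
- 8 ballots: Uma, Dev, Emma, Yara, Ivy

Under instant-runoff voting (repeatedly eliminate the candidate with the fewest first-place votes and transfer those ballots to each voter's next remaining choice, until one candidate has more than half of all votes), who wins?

Round 1: Emma 0, Dev 15, Uma 15, Ivy 17, Yara 6. Emma eliminated.
Round 2: Dev 15, Uma 15, Ivy 17, Yara 6. Yara eliminated.
Round 3: Dev 21, Uma 15, Ivy 17. Uma eliminated.
Round 4: Dev 36, Ivy 17. Dev has a majority (≥27).

Dev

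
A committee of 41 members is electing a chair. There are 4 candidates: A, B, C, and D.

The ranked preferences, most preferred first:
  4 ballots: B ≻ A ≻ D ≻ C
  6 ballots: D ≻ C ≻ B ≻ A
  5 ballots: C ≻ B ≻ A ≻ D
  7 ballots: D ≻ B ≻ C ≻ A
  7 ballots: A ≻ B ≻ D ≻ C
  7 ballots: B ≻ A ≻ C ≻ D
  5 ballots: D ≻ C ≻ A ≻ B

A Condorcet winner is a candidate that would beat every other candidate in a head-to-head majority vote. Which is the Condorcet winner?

B

B vs A: 29–12
B vs C: 25–16
B vs D: 23–18
B beats every other candidate.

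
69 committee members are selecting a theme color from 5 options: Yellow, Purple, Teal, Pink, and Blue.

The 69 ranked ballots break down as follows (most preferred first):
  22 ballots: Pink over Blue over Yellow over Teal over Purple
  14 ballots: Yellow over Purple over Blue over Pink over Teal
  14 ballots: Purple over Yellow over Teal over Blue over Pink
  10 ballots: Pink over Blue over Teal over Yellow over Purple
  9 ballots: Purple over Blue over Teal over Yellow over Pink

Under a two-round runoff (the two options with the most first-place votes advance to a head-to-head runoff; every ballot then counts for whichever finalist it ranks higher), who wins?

Purple

Round 1 first-place votes: Yellow 14, Purple 23, Teal 0, Pink 32, Blue 0. Pink and Purple advance.
Runoff: Pink is ranked above Purple on 32 ballots, Purple above Pink on 37.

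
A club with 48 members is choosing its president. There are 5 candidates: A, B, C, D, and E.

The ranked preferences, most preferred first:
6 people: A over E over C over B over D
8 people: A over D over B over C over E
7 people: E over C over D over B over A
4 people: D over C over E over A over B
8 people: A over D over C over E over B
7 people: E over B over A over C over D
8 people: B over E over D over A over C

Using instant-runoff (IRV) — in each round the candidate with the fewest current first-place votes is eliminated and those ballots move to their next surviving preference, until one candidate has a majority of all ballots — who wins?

E

Round 1: A 22, B 8, C 0, D 4, E 14. C eliminated.
Round 2: A 22, B 8, D 4, E 14. D eliminated.
Round 3: A 22, B 8, E 18. B eliminated.
Round 4: A 22, E 26. E has a majority (≥25).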